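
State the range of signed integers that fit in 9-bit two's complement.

For 9-bit two's complement:
Minimum: -2^8 = -256
Maximum: 2^8 - 1 = 255



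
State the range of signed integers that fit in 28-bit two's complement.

For 28-bit two's complement:
Minimum: -2^27 = -134217728
Maximum: 2^27 - 1 = 134217727



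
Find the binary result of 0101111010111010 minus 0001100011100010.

Method 1 - Direct subtraction (column by column from the right: bit − bit − borrow-in; if negative, add 2 and borrow 1 from the next column):
borrow: 0000001110000000
        0101111010111010
-       0001100011100010
------------------------
        0100010111011000

Method 2 - Add two's complement:
Two's complement of 0001100011100010: invert → 1110011100011101, add 1 → 1110011100011110
  0101111010111010
+ 1110011100011110
------------------
 10100010111011000  (end carry out of the top bit = 1)
Discarding the end carry: 0100010111011000
Decimal check:
  0101111010111010 = 16384 + 4096 + 2048 + 1024 + 512 + 128 + 32 + 16 + 8 + 2 = 24250
  0001100011100010 = 4096 + 2048 + 128 + 64 + 32 + 2 = 6370
  24250 - 6370 = 17880, and 0100010111011000 = 16384 + 1024 + 256 + 128 + 64 + 16 + 8 = 17880 ✓



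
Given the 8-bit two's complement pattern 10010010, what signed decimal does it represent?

Binary: 10010010
Sign bit: 1 (negative)
Invert: 01101101
Add 1:  01101110
Magnitude: 01101110 = 64 + 32 + 8 + 4 + 2 = 110
Value: -110



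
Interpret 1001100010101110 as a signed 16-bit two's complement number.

Binary: 1001100010101110
Sign bit: 1 (negative)
Invert: 0110011101010001
Add 1:  0110011101010010
Magnitude: 0110011101010010 = 16384 + 8192 + 1024 + 512 + 256 + 64 + 16 + 2 = 26450
Value: -26450



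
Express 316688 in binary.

Using repeated division by 2:
316688 ÷ 2 = 158344 remainder 0
158344 ÷ 2 = 79172 remainder 0
79172 ÷ 2 = 39586 remainder 0
39586 ÷ 2 = 19793 remainder 0
19793 ÷ 2 = 9896 remainder 1
9896 ÷ 2 = 4948 remainder 0
4948 ÷ 2 = 2474 remainder 0
2474 ÷ 2 = 1237 remainder 0
1237 ÷ 2 = 618 remainder 1
618 ÷ 2 = 309 remainder 0
309 ÷ 2 = 154 remainder 1
154 ÷ 2 = 77 remainder 0
77 ÷ 2 = 38 remainder 1
38 ÷ 2 = 19 remainder 0
19 ÷ 2 = 9 remainder 1
9 ÷ 2 = 4 remainder 1
4 ÷ 2 = 2 remainder 0
2 ÷ 2 = 1 remainder 0
1 ÷ 2 = 0 remainder 1
Reading remainders bottom to top: 1001101010100010000



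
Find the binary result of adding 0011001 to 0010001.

Add column by column from the right: bit + bit + carry-in; write the sum mod 2, carry 1 when the sum is 2 or 3.
carry:  0100010
        0011001
+       0010001
---------------
       00101010
(the carry out of the leftmost column, 0, becomes the leading bit)
Decimal check:
  0011001 = 16 + 8 + 1 = 25
  0010001 = 16 + 1 = 17
  25 + 17 = 42, and 00101010 = 32 + 8 + 2 = 42 ✓



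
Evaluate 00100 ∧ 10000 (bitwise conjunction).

AND: 1 only when both bits are 1
  00100
& 10000
-------
  00000
Decimal: 4 & 16 = 0



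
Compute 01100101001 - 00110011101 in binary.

Method 1 - Direct subtraction (column by column from the right: bit − bit − borrow-in; if negative, add 2 and borrow 1 from the next column):
borrow: 01100111000
        01100101001
-       00110011101
-------------------
        00110001100

Method 2 - Add two's complement:
Two's complement of 00110011101: invert → 11001100010, add 1 → 11001100011
  01100101001
+ 11001100011
-------------
 100110001100  (end carry out of the top bit = 1)
Discarding the end carry: 00110001100
Decimal check:
  01100101001 = 512 + 256 + 32 + 8 + 1 = 809
  00110011101 = 256 + 128 + 16 + 8 + 4 + 1 = 413
  809 - 413 = 396, and 00110001100 = 256 + 128 + 8 + 4 = 396 ✓



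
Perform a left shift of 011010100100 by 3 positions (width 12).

Original: 011010100100 (decimal 1700)
Shift left by 3 positions
Append 3 zeros on the right and drop the 3 high bits that overflow the 12-bit width
Result: 010100100000 (decimal 1312)
Equivalent: 1700 << 3 = 1700 × 2^3 = 13600, truncated to 12 bits = 1312



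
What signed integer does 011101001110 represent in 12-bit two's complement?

Binary: 011101001110
Sign bit: 0 (non-negative)
Read directly as an unsigned value:
011101001110 = 1024 + 512 + 256 + 64 + 8 + 4 + 2 = 1870
Value: 1870



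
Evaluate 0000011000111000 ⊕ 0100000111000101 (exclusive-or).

XOR: 1 when bits differ
  0000011000111000
^ 0100000111000101
------------------
  0100011111111101
Decimal: 1592 ^ 16837 = 18429



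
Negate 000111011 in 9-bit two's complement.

Original: 000111011
Step 1 - Invert all bits: 111000100
Step 2 - Add 1: 111000101
Verification: 000111011 + 111000101 = 1000000000; discarding the end carry (carry out of the top bit) leaves the 9-bit value 000000000, as required for x + (-x)



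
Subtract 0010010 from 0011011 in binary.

Method 1 - Direct subtraction (column by column from the right: bit − bit − borrow-in; if negative, add 2 and borrow 1 from the next column):
borrow: 0000000
        0011011
-       0010010
---------------
        0001001

Method 2 - Add two's complement:
Two's complement of 0010010: invert → 1101101, add 1 → 1101110
  0011011
+ 1101110
---------
 10001001  (end carry out of the top bit = 1)
Discarding the end carry: 0001001
Decimal check:
  0011011 = 16 + 8 + 2 + 1 = 27
  0010010 = 16 + 2 = 18
  27 - 18 = 9, and 0001001 = 8 + 1 = 9 ✓



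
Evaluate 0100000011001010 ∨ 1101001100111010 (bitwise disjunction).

OR: 1 when either bit is 1
  0100000011001010
| 1101001100111010
------------------
  1101001111111010
Decimal: 16586 | 54074 = 54266



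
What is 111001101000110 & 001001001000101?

AND: 1 only when both bits are 1
  111001101000110
& 001001001000101
-----------------
  001001001000100
Decimal: 29510 & 4677 = 4676



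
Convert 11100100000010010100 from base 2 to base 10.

Sum of powers of 2 for each 1-bit:
2^2 + 2^4 + 2^7 + 2^14 + 2^17 + 2^18 + 2^19
= 4 + 16 + 128 + 16384 + 131072 + 262144 + 524288
= 934036



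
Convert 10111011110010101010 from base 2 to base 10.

Sum of powers of 2 for each 1-bit:
2^1 + 2^3 + 2^5 + 2^7 + 2^10 + 2^11 + 2^12 + 2^13 + 2^15 + 2^16 + 2^17 + 2^19
= 2 + 8 + 32 + 128 + 1024 + 2048 + 4096 + 8192 + 32768 + 65536 + 131072 + 524288
= 769194



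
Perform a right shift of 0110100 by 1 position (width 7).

Original: 0110100 (decimal 52)
Shift right by 1 position
Drop the 1 low bit; fill with zero on the left
Result: 0011010 (decimal 26)
Equivalent: 52 >> 1 = 52 ÷ 2^1 = 26



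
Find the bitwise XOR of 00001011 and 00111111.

XOR: 1 when bits differ
  00001011
^ 00111111
----------
  00110100
Decimal: 11 ^ 63 = 52



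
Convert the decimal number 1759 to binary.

Using repeated division by 2:
1759 ÷ 2 = 879 remainder 1
879 ÷ 2 = 439 remainder 1
439 ÷ 2 = 219 remainder 1
219 ÷ 2 = 109 remainder 1
109 ÷ 2 = 54 remainder 1
54 ÷ 2 = 27 remainder 0
27 ÷ 2 = 13 remainder 1
13 ÷ 2 = 6 remainder 1
6 ÷ 2 = 3 remainder 0
3 ÷ 2 = 1 remainder 1
1 ÷ 2 = 0 remainder 1
Reading remainders bottom to top: 11011011111



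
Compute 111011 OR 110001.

OR: 1 when either bit is 1
  111011
| 110001
--------
  111011
Decimal: 59 | 49 = 59



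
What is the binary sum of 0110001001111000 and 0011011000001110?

Add column by column from the right: bit + bit + carry-in; write the sum mod 2, carry 1 when the sum is 2 or 3.
carry:  1100110011110000
        0110001001111000
+       0011011000001110
------------------------
       01001100010000110
(the carry out of the leftmost column, 0, becomes the leading bit)
Decimal check:
  0110001001111000 = 16384 + 8192 + 512 + 64 + 32 + 16 + 8 = 25208
  0011011000001110 = 8192 + 4096 + 1024 + 512 + 8 + 4 + 2 = 13838
  25208 + 13838 = 39046, and 01001100010000110 = 32768 + 4096 + 2048 + 128 + 4 + 2 = 39046 ✓



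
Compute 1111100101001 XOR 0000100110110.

XOR: 1 when bits differ
  1111100101001
^ 0000100110110
---------------
  1111000011111
Decimal: 7977 ^ 310 = 7711



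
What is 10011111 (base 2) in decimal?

Sum of powers of 2 for each 1-bit:
2^0 + 2^1 + 2^2 + 2^3 + 2^4 + 2^7
= 1 + 2 + 4 + 8 + 16 + 128
= 159



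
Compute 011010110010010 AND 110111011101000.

AND: 1 only when both bits are 1
  011010110010010
& 110111011101000
-----------------
  010010010000000
Decimal: 13714 & 28392 = 9344



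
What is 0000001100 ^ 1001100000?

XOR: 1 when bits differ
  0000001100
^ 1001100000
------------
  1001101100
Decimal: 12 ^ 608 = 620



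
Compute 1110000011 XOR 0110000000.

XOR: 1 when bits differ
  1110000011
^ 0110000000
------------
  1000000011
Decimal: 899 ^ 384 = 515



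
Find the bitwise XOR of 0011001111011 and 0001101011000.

XOR: 1 when bits differ
  0011001111011
^ 0001101011000
---------------
  0010100100011
Decimal: 1659 ^ 856 = 1315



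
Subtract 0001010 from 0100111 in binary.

Method 1 - Direct subtraction (column by column from the right: bit − bit − borrow-in; if negative, add 2 and borrow 1 from the next column):
borrow: 0110000
        0100111
-       0001010
---------------
        0011101

Method 2 - Add two's complement:
Two's complement of 0001010: invert → 1110101, add 1 → 1110110
  0100111
+ 1110110
---------
 10011101  (end carry out of the top bit = 1)
Discarding the end carry: 0011101
Decimal check:
  0100111 = 32 + 4 + 2 + 1 = 39
  0001010 = 8 + 2 = 10
  39 - 10 = 29, and 0011101 = 16 + 8 + 4 + 1 = 29 ✓



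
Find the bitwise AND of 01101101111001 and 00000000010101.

AND: 1 only when both bits are 1
  01101101111001
& 00000000010101
----------------
  00000000010001
Decimal: 7033 & 21 = 17



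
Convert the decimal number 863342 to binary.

Using repeated division by 2:
863342 ÷ 2 = 431671 remainder 0
431671 ÷ 2 = 215835 remainder 1
215835 ÷ 2 = 107917 remainder 1
107917 ÷ 2 = 53958 remainder 1
53958 ÷ 2 = 26979 remainder 0
26979 ÷ 2 = 13489 remainder 1
13489 ÷ 2 = 6744 remainder 1
6744 ÷ 2 = 3372 remainder 0
3372 ÷ 2 = 1686 remainder 0
1686 ÷ 2 = 843 remainder 0
843 ÷ 2 = 421 remainder 1
421 ÷ 2 = 210 remainder 1
210 ÷ 2 = 105 remainder 0
105 ÷ 2 = 52 remainder 1
52 ÷ 2 = 26 remainder 0
26 ÷ 2 = 13 remainder 0
13 ÷ 2 = 6 remainder 1
6 ÷ 2 = 3 remainder 0
3 ÷ 2 = 1 remainder 1
1 ÷ 2 = 0 remainder 1
Reading remainders bottom to top: 11010010110001101110



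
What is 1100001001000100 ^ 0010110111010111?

XOR: 1 when bits differ
  1100001001000100
^ 0010110111010111
------------------
  1110111110010011
Decimal: 49732 ^ 11735 = 61331



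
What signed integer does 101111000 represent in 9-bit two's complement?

Binary: 101111000
Sign bit: 1 (negative)
Invert: 010000111
Add 1:  010001000
Magnitude: 010001000 = 128 + 8 = 136
Value: -136



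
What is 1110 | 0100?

OR: 1 when either bit is 1
  1110
| 0100
------
  1110
Decimal: 14 | 4 = 14



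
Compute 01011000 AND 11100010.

AND: 1 only when both bits are 1
  01011000
& 11100010
----------
  01000000
Decimal: 88 & 226 = 64



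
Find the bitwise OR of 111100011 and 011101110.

OR: 1 when either bit is 1
  111100011
| 011101110
-----------
  111101111
Decimal: 483 | 238 = 495



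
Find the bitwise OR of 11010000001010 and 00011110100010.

OR: 1 when either bit is 1
  11010000001010
| 00011110100010
----------------
  11011110101010
Decimal: 13322 | 1954 = 14250



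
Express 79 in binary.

Using repeated division by 2:
79 ÷ 2 = 39 remainder 1
39 ÷ 2 = 19 remainder 1
19 ÷ 2 = 9 remainder 1
9 ÷ 2 = 4 remainder 1
4 ÷ 2 = 2 remainder 0
2 ÷ 2 = 1 remainder 0
1 ÷ 2 = 0 remainder 1
Reading remainders bottom to top: 1001111



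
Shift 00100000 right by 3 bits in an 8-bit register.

Original: 00100000 (decimal 32)
Shift right by 3 positions
Drop the 3 low bits; fill with zeros on the left
Result: 00000100 (decimal 4)
Equivalent: 32 >> 3 = 32 ÷ 2^3 = 4



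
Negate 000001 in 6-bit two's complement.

Original: 000001
Step 1 - Invert all bits: 111110
Step 2 - Add 1: 111111
Verification: 000001 + 111111 = 1000000; discarding the end carry (carry out of the top bit) leaves the 6-bit value 000000, as required for x + (-x)



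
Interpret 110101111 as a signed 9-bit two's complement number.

Binary: 110101111
Sign bit: 1 (negative)
Invert: 001010000
Add 1:  001010001
Magnitude: 001010001 = 64 + 16 + 1 = 81
Value: -81



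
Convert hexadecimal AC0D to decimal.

Expand by place value (powers of 16):
Digit values: A = 10, C = 12, D = 13
AC0D = 10 × 16^3 + 12 × 16^2 + 0 × 16^1 + 13 × 16^0
= 10 × 4096 + 12 × 256 + 0 × 16 + 13 × 1
= 40960 + 3072 + 0 + 13
= 44045



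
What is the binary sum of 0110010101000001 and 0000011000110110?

Add column by column from the right: bit + bit + carry-in; write the sum mod 2, carry 1 when the sum is 2 or 3.
carry:  0000100000000000
        0110010101000001
+       0000011000110110
------------------------
       00110101101110111
(the carry out of the leftmost column, 0, becomes the leading bit)
Decimal check:
  0110010101000001 = 16384 + 8192 + 1024 + 256 + 64 + 1 = 25921
  0000011000110110 = 1024 + 512 + 32 + 16 + 4 + 2 = 1590
  25921 + 1590 = 27511, and 00110101101110111 = 16384 + 8192 + 2048 + 512 + 256 + 64 + 32 + 16 + 4 + 2 + 1 = 27511 ✓



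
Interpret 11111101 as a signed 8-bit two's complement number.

Binary: 11111101
Sign bit: 1 (negative)
Invert: 00000010
Add 1:  00000011
Magnitude: 00000011 = 2 + 1 = 3
Value: -3



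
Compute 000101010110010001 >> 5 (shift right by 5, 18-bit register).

Original: 000101010110010001 (decimal 21905)
Shift right by 5 positions
Drop the 5 low bits; fill with zeros on the left
Result: 000000001010101100 (decimal 684)
Equivalent: 21905 >> 5 = 21905 ÷ 2^5 = 684



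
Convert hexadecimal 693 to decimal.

Expand by place value (powers of 16):
693 = 6 × 16^2 + 9 × 16^1 + 3 × 16^0
= 6 × 256 + 9 × 16 + 3 × 1
= 1536 + 144 + 3
= 1683



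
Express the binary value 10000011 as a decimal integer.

Sum of powers of 2 for each 1-bit:
2^0 + 2^1 + 2^7
= 1 + 2 + 128
= 131



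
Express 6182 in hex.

Using repeated division by 16 (digits 10–15 are A–F):
6182 ÷ 16 = 386 remainder 6
386 ÷ 16 = 24 remainder 2
24 ÷ 16 = 1 remainder 8
1 ÷ 16 = 0 remainder 1
Reading remainders bottom to top: 1826



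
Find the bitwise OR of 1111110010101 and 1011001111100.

OR: 1 when either bit is 1
  1111110010101
| 1011001111100
---------------
  1111111111101
Decimal: 8085 | 5756 = 8189



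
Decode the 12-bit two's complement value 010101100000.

Binary: 010101100000
Sign bit: 0 (non-negative)
Read directly as an unsigned value:
010101100000 = 1024 + 256 + 64 + 32 = 1376
Value: 1376



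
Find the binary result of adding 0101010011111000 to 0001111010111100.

Add column by column from the right: bit + bit + carry-in; write the sum mod 2, carry 1 when the sum is 2 or 3.
carry:  0011100111110000
        0101010011111000
+       0001111010111100
------------------------
       00111001110110100
(the carry out of the leftmost column, 0, becomes the leading bit)
Decimal check:
  0101010011111000 = 16384 + 4096 + 1024 + 128 + 64 + 32 + 16 + 8 = 21752
  0001111010111100 = 4096 + 2048 + 1024 + 512 + 128 + 32 + 16 + 8 + 4 = 7868
  21752 + 7868 = 29620, and 00111001110110100 = 16384 + 8192 + 4096 + 512 + 256 + 128 + 32 + 16 + 4 = 29620 ✓



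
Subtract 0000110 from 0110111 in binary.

Method 1 - Direct subtraction (column by column from the right: bit − bit − borrow-in; if negative, add 2 and borrow 1 from the next column):
borrow: 0000000
        0110111
-       0000110
---------------
        0110001

Method 2 - Add two's complement:
Two's complement of 0000110: invert → 1111001, add 1 → 1111010
  0110111
+ 1111010
---------
 10110001  (end carry out of the top bit = 1)
Discarding the end carry: 0110001
Decimal check:
  0110111 = 32 + 16 + 4 + 2 + 1 = 55
  0000110 = 4 + 2 = 6
  55 - 6 = 49, and 0110001 = 32 + 16 + 1 = 49 ✓



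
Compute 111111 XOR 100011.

XOR: 1 when bits differ
  111111
^ 100011
--------
  011100
Decimal: 63 ^ 35 = 28



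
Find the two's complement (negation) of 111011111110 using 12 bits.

Original (sign bit 1, negative): 111011111110
Step 1 - Invert all bits: 000100000001
Step 2 - Add 1: 000100000010
Verification: 111011111110 + 000100000010 = 1000000000000; discarding the end carry (carry out of the top bit) leaves the 12-bit value 000000000000, as required for x + (-x)



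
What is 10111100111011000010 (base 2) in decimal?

Sum of powers of 2 for each 1-bit:
2^1 + 2^6 + 2^7 + 2^9 + 2^10 + 2^11 + 2^14 + 2^15 + 2^16 + 2^17 + 2^19
= 2 + 64 + 128 + 512 + 1024 + 2048 + 16384 + 32768 + 65536 + 131072 + 524288
= 773826



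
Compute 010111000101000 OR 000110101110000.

OR: 1 when either bit is 1
  010111000101000
| 000110101110000
-----------------
  010111101111000
Decimal: 11816 | 3440 = 12152



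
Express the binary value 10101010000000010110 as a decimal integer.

Sum of powers of 2 for each 1-bit:
2^1 + 2^2 + 2^4 + 2^13 + 2^15 + 2^17 + 2^19
= 2 + 4 + 16 + 8192 + 32768 + 131072 + 524288
= 696342



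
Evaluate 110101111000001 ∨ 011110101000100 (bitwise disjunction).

OR: 1 when either bit is 1
  110101111000001
| 011110101000100
-----------------
  111111111000101
Decimal: 27585 | 15684 = 32709



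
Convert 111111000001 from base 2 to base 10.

Sum of powers of 2 for each 1-bit:
2^0 + 2^6 + 2^7 + 2^8 + 2^9 + 2^10 + 2^11
= 1 + 64 + 128 + 256 + 512 + 1024 + 2048
= 4033



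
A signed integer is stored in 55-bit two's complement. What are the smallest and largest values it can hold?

For 55-bit two's complement:
Minimum: -2^54 = -18014398509481984
Maximum: 2^54 - 1 = 18014398509481983



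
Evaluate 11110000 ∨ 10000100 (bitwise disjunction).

OR: 1 when either bit is 1
  11110000
| 10000100
----------
  11110100
Decimal: 240 | 132 = 244



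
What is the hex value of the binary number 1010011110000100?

Group into 4-bit nibbles from right:
  1010 = A
  0111 = 7
  1000 = 8
  0100 = 4
Result: A784



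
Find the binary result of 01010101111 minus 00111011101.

Method 1 - Direct subtraction (column by column from the right: bit − bit − borrow-in; if negative, add 2 and borrow 1 from the next column):
borrow: 01110100000
        01010101111
-       00111011101
-------------------
        00011010010

Method 2 - Add two's complement:
Two's complement of 00111011101: invert → 11000100010, add 1 → 11000100011
  01010101111
+ 11000100011
-------------
 100011010010  (end carry out of the top bit = 1)
Discarding the end carry: 00011010010
Decimal check:
  01010101111 = 512 + 128 + 32 + 8 + 4 + 2 + 1 = 687
  00111011101 = 256 + 128 + 64 + 16 + 8 + 4 + 1 = 477
  687 - 477 = 210, and 00011010010 = 128 + 64 + 16 + 2 = 210 ✓



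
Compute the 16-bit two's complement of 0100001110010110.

Original: 0100001110010110
Step 1 - Invert all bits: 1011110001101001
Step 2 - Add 1: 1011110001101010
Verification: 0100001110010110 + 1011110001101010 = 10000000000000000; discarding the end carry (carry out of the top bit) leaves the 16-bit value 0000000000000000, as required for x + (-x)



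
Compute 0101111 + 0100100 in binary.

Add column by column from the right: bit + bit + carry-in; write the sum mod 2, carry 1 when the sum is 2 or 3.
carry:  1011000
        0101111
+       0100100
---------------
       01010011
(the carry out of the leftmost column, 0, becomes the leading bit)
Decimal check:
  0101111 = 32 + 8 + 4 + 2 + 1 = 47
  0100100 = 32 + 4 = 36
  47 + 36 = 83, and 01010011 = 64 + 16 + 2 + 1 = 83 ✓



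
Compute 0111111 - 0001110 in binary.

Method 1 - Direct subtraction (column by column from the right: bit − bit − borrow-in; if negative, add 2 and borrow 1 from the next column):
borrow: 0000000
        0111111
-       0001110
---------------
        0110001

Method 2 - Add two's complement:
Two's complement of 0001110: invert → 1110001, add 1 → 1110010
  0111111
+ 1110010
---------
 10110001  (end carry out of the top bit = 1)
Discarding the end carry: 0110001
Decimal check:
  0111111 = 32 + 16 + 8 + 4 + 2 + 1 = 63
  0001110 = 8 + 4 + 2 = 14
  63 - 14 = 49, and 0110001 = 32 + 16 + 1 = 49 ✓



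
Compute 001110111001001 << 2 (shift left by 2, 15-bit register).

Original: 001110111001001 (decimal 7625)
Shift left by 2 positions
Append 2 zeros on the right
Result: 111011100100100 (decimal 30500)
Equivalent: 7625 << 2 = 7625 × 2^2 = 30500



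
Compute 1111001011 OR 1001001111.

OR: 1 when either bit is 1
  1111001011
| 1001001111
------------
  1111001111
Decimal: 971 | 591 = 975



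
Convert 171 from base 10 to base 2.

Using repeated division by 2:
171 ÷ 2 = 85 remainder 1
85 ÷ 2 = 42 remainder 1
42 ÷ 2 = 21 remainder 0
21 ÷ 2 = 10 remainder 1
10 ÷ 2 = 5 remainder 0
5 ÷ 2 = 2 remainder 1
2 ÷ 2 = 1 remainder 0
1 ÷ 2 = 0 remainder 1
Reading remainders bottom to top: 10101011



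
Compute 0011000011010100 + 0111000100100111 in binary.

Add column by column from the right: bit + bit + carry-in; write the sum mod 2, carry 1 when the sum is 2 or 3.
carry:  1110000000001000
        0011000011010100
+       0111000100100111
------------------------
       01010000111111011
(the carry out of the leftmost column, 0, becomes the leading bit)
Decimal check:
  0011000011010100 = 8192 + 4096 + 128 + 64 + 16 + 4 = 12500
  0111000100100111 = 16384 + 8192 + 4096 + 256 + 32 + 4 + 2 + 1 = 28967
  12500 + 28967 = 41467, and 01010000111111011 = 32768 + 8192 + 256 + 128 + 64 + 32 + 16 + 8 + 2 + 1 = 41467 ✓



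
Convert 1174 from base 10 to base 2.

Using repeated division by 2:
1174 ÷ 2 = 587 remainder 0
587 ÷ 2 = 293 remainder 1
293 ÷ 2 = 146 remainder 1
146 ÷ 2 = 73 remainder 0
73 ÷ 2 = 36 remainder 1
36 ÷ 2 = 18 remainder 0
18 ÷ 2 = 9 remainder 0
9 ÷ 2 = 4 remainder 1
4 ÷ 2 = 2 remainder 0
2 ÷ 2 = 1 remainder 0
1 ÷ 2 = 0 remainder 1
Reading remainders bottom to top: 10010010110



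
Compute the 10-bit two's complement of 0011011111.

Original: 0011011111
Step 1 - Invert all bits: 1100100000
Step 2 - Add 1: 1100100001
Verification: 0011011111 + 1100100001 = 10000000000; discarding the end carry (carry out of the top bit) leaves the 10-bit value 0000000000, as required for x + (-x)



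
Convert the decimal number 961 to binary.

Using repeated division by 2:
961 ÷ 2 = 480 remainder 1
480 ÷ 2 = 240 remainder 0
240 ÷ 2 = 120 remainder 0
120 ÷ 2 = 60 remainder 0
60 ÷ 2 = 30 remainder 0
30 ÷ 2 = 15 remainder 0
15 ÷ 2 = 7 remainder 1
7 ÷ 2 = 3 remainder 1
3 ÷ 2 = 1 remainder 1
1 ÷ 2 = 0 remainder 1
Reading remainders bottom to top: 1111000001



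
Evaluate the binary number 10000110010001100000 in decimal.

Sum of powers of 2 for each 1-bit:
2^5 + 2^6 + 2^10 + 2^13 + 2^14 + 2^19
= 32 + 64 + 1024 + 8192 + 16384 + 524288
= 549984



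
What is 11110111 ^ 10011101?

XOR: 1 when bits differ
  11110111
^ 10011101
----------
  01101010
Decimal: 247 ^ 157 = 106



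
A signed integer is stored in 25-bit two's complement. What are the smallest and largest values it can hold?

For 25-bit two's complement:
Minimum: -2^24 = -16777216
Maximum: 2^24 - 1 = 16777215



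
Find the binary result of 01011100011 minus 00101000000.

Method 1 - Direct subtraction (column by column from the right: bit − bit − borrow-in; if negative, add 2 and borrow 1 from the next column):
borrow: 01000000000
        01011100011
-       00101000000
-------------------
        00110100011

Method 2 - Add two's complement:
Two's complement of 00101000000: invert → 11010111111, add 1 → 11011000000
  01011100011
+ 11011000000
-------------
 100110100011  (end carry out of the top bit = 1)
Discarding the end carry: 00110100011
Decimal check:
  01011100011 = 512 + 128 + 64 + 32 + 2 + 1 = 739
  00101000000 = 256 + 64 = 320
  739 - 320 = 419, and 00110100011 = 256 + 128 + 32 + 2 + 1 = 419 ✓



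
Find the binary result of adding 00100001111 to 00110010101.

Add column by column from the right: bit + bit + carry-in; write the sum mod 2, carry 1 when the sum is 2 or 3.
carry:  01000111110
        00100001111
+       00110010101
-------------------
       001010100100
(the carry out of the leftmost column, 0, becomes the leading bit)
Decimal check:
  00100001111 = 256 + 8 + 4 + 2 + 1 = 271
  00110010101 = 256 + 128 + 16 + 4 + 1 = 405
  271 + 405 = 676, and 001010100100 = 512 + 128 + 32 + 4 = 676 ✓



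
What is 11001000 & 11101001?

AND: 1 only when both bits are 1
  11001000
& 11101001
----------
  11001000
Decimal: 200 & 233 = 200



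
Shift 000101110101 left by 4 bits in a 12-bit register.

Original: 000101110101 (decimal 373)
Shift left by 4 positions
Append 4 zeros on the right and drop the 4 high bits that overflow the 12-bit width
Result: 011101010000 (decimal 1872)
Equivalent: 373 << 4 = 373 × 2^4 = 5968, truncated to 12 bits = 1872



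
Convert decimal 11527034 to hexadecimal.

Using repeated division by 16 (digits 10–15 are A–F):
11527034 ÷ 16 = 720439 remainder 10 (A)
720439 ÷ 16 = 45027 remainder 7
45027 ÷ 16 = 2814 remainder 3
2814 ÷ 16 = 175 remainder 14 (E)
175 ÷ 16 = 10 remainder 15 (F)
10 ÷ 16 = 0 remainder 10 (A)
Reading remainders bottom to top: AFE37A



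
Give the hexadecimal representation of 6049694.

Using repeated division by 16 (digits 10–15 are A–F):
6049694 ÷ 16 = 378105 remainder 14 (E)
378105 ÷ 16 = 23631 remainder 9
23631 ÷ 16 = 1476 remainder 15 (F)
1476 ÷ 16 = 92 remainder 4
92 ÷ 16 = 5 remainder 12 (C)
5 ÷ 16 = 0 remainder 5
Reading remainders bottom to top: 5C4F9E



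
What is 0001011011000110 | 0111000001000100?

OR: 1 when either bit is 1
  0001011011000110
| 0111000001000100
------------------
  0111011011000110
Decimal: 5830 | 28740 = 30406



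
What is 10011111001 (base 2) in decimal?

Sum of powers of 2 for each 1-bit:
2^0 + 2^3 + 2^4 + 2^5 + 2^6 + 2^7 + 2^10
= 1 + 8 + 16 + 32 + 64 + 128 + 1024
= 1273



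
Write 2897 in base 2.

Using repeated division by 2:
2897 ÷ 2 = 1448 remainder 1
1448 ÷ 2 = 724 remainder 0
724 ÷ 2 = 362 remainder 0
362 ÷ 2 = 181 remainder 0
181 ÷ 2 = 90 remainder 1
90 ÷ 2 = 45 remainder 0
45 ÷ 2 = 22 remainder 1
22 ÷ 2 = 11 remainder 0
11 ÷ 2 = 5 remainder 1
5 ÷ 2 = 2 remainder 1
2 ÷ 2 = 1 remainder 0
1 ÷ 2 = 0 remainder 1
Reading remainders bottom to top: 101101010001



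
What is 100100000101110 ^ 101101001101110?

XOR: 1 when bits differ
  100100000101110
^ 101101001101110
-----------------
  001001001000000
Decimal: 18478 ^ 23150 = 4672



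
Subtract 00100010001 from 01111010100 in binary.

Method 1 - Direct subtraction (column by column from the right: bit − bit − borrow-in; if negative, add 2 and borrow 1 from the next column):
borrow: 00000000110
        01111010100
-       00100010001
-------------------
        01011000011

Method 2 - Add two's complement:
Two's complement of 00100010001: invert → 11011101110, add 1 → 11011101111
  01111010100
+ 11011101111
-------------
 101011000011  (end carry out of the top bit = 1)
Discarding the end carry: 01011000011
Decimal check:
  01111010100 = 512 + 256 + 128 + 64 + 16 + 4 = 980
  00100010001 = 256 + 16 + 1 = 273
  980 - 273 = 707, and 01011000011 = 512 + 128 + 64 + 2 + 1 = 707 ✓



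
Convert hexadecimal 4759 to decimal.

Expand by place value (powers of 16):
4759 = 4 × 16^3 + 7 × 16^2 + 5 × 16^1 + 9 × 16^0
= 4 × 4096 + 7 × 256 + 5 × 16 + 9 × 1
= 16384 + 1792 + 80 + 9
= 18265



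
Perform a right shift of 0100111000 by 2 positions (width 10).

Original: 0100111000 (decimal 312)
Shift right by 2 positions
Drop the 2 low bits; fill with zeros on the left
Result: 0001001110 (decimal 78)
Equivalent: 312 >> 2 = 312 ÷ 2^2 = 78



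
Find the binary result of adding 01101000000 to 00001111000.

Add column by column from the right: bit + bit + carry-in; write the sum mod 2, carry 1 when the sum is 2 or 3.
carry:  00010000000
        01101000000
+       00001111000
-------------------
       001110111000
(the carry out of the leftmost column, 0, becomes the leading bit)
Decimal check:
  01101000000 = 512 + 256 + 64 = 832
  00001111000 = 64 + 32 + 16 + 8 = 120
  832 + 120 = 952, and 001110111000 = 512 + 256 + 128 + 32 + 16 + 8 = 952 ✓



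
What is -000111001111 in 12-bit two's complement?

Original: 000111001111
Step 1 - Invert all bits: 111000110000
Step 2 - Add 1: 111000110001
Verification: 000111001111 + 111000110001 = 1000000000000; discarding the end carry (carry out of the top bit) leaves the 12-bit value 000000000000, as required for x + (-x)



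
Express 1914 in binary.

Using repeated division by 2:
1914 ÷ 2 = 957 remainder 0
957 ÷ 2 = 478 remainder 1
478 ÷ 2 = 239 remainder 0
239 ÷ 2 = 119 remainder 1
119 ÷ 2 = 59 remainder 1
59 ÷ 2 = 29 remainder 1
29 ÷ 2 = 14 remainder 1
14 ÷ 2 = 7 remainder 0
7 ÷ 2 = 3 remainder 1
3 ÷ 2 = 1 remainder 1
1 ÷ 2 = 0 remainder 1
Reading remainders bottom to top: 11101111010



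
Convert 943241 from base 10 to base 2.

Using repeated division by 2:
943241 ÷ 2 = 471620 remainder 1
471620 ÷ 2 = 235810 remainder 0
235810 ÷ 2 = 117905 remainder 0
117905 ÷ 2 = 58952 remainder 1
58952 ÷ 2 = 29476 remainder 0
29476 ÷ 2 = 14738 remainder 0
14738 ÷ 2 = 7369 remainder 0
7369 ÷ 2 = 3684 remainder 1
3684 ÷ 2 = 1842 remainder 0
1842 ÷ 2 = 921 remainder 0
921 ÷ 2 = 460 remainder 1
460 ÷ 2 = 230 remainder 0
230 ÷ 2 = 115 remainder 0
115 ÷ 2 = 57 remainder 1
57 ÷ 2 = 28 remainder 1
28 ÷ 2 = 14 remainder 0
14 ÷ 2 = 7 remainder 0
7 ÷ 2 = 3 remainder 1
3 ÷ 2 = 1 remainder 1
1 ÷ 2 = 0 remainder 1
Reading remainders bottom to top: 11100110010010001001



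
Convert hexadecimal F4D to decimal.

Expand by place value (powers of 16):
Digit values: F = 15, D = 13
F4D = 15 × 16^2 + 4 × 16^1 + 13 × 16^0
= 15 × 256 + 4 × 16 + 13 × 1
= 3840 + 64 + 13
= 3917



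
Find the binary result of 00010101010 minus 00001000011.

Method 1 - Direct subtraction (column by column from the right: bit − bit − borrow-in; if negative, add 2 and borrow 1 from the next column):
borrow: 00010001110
        00010101010
-       00001000011
-------------------
        00001100111

Method 2 - Add two's complement:
Two's complement of 00001000011: invert → 11110111100, add 1 → 11110111101
  00010101010
+ 11110111101
-------------
 100001100111  (end carry out of the top bit = 1)
Discarding the end carry: 00001100111
Decimal check:
  00010101010 = 128 + 32 + 8 + 2 = 170
  00001000011 = 64 + 2 + 1 = 67
  170 - 67 = 103, and 00001100111 = 64 + 32 + 4 + 2 + 1 = 103 ✓



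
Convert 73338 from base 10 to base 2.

Using repeated division by 2:
73338 ÷ 2 = 36669 remainder 0
36669 ÷ 2 = 18334 remainder 1
18334 ÷ 2 = 9167 remainder 0
9167 ÷ 2 = 4583 remainder 1
4583 ÷ 2 = 2291 remainder 1
2291 ÷ 2 = 1145 remainder 1
1145 ÷ 2 = 572 remainder 1
572 ÷ 2 = 286 remainder 0
286 ÷ 2 = 143 remainder 0
143 ÷ 2 = 71 remainder 1
71 ÷ 2 = 35 remainder 1
35 ÷ 2 = 17 remainder 1
17 ÷ 2 = 8 remainder 1
8 ÷ 2 = 4 remainder 0
4 ÷ 2 = 2 remainder 0
2 ÷ 2 = 1 remainder 0
1 ÷ 2 = 0 remainder 1
Reading remainders bottom to top: 10001111001111010



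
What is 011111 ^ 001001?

XOR: 1 when bits differ
  011111
^ 001001
--------
  010110
Decimal: 31 ^ 9 = 22



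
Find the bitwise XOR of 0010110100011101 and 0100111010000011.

XOR: 1 when bits differ
  0010110100011101
^ 0100111010000011
------------------
  0110001110011110
Decimal: 11549 ^ 20099 = 25502



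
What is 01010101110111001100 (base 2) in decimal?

Sum of powers of 2 for each 1-bit:
2^2 + 2^3 + 2^6 + 2^7 + 2^8 + 2^10 + 2^11 + 2^12 + 2^14 + 2^16 + 2^18
= 4 + 8 + 64 + 128 + 256 + 1024 + 2048 + 4096 + 16384 + 65536 + 262144
= 351692



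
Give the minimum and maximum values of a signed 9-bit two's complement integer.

For 9-bit two's complement:
Minimum: -2^8 = -256
Maximum: 2^8 - 1 = 255



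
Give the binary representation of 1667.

Using repeated division by 2:
1667 ÷ 2 = 833 remainder 1
833 ÷ 2 = 416 remainder 1
416 ÷ 2 = 208 remainder 0
208 ÷ 2 = 104 remainder 0
104 ÷ 2 = 52 remainder 0
52 ÷ 2 = 26 remainder 0
26 ÷ 2 = 13 remainder 0
13 ÷ 2 = 6 remainder 1
6 ÷ 2 = 3 remainder 0
3 ÷ 2 = 1 remainder 1
1 ÷ 2 = 0 remainder 1
Reading remainders bottom to top: 11010000011



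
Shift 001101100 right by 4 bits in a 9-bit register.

Original: 001101100 (decimal 108)
Shift right by 4 positions
Drop the 4 low bits; fill with zeros on the left
Result: 000000110 (decimal 6)
Equivalent: 108 >> 4 = 108 ÷ 2^4 = 6



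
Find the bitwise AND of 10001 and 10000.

AND: 1 only when both bits are 1
  10001
& 10000
-------
  10000
Decimal: 17 & 16 = 16



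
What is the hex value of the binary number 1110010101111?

Group into 4-bit nibbles from right:
  0001 = 1
  1100 = C
  1010 = A
  1111 = F
Result: 1CAF



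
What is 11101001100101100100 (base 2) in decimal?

Sum of powers of 2 for each 1-bit:
2^2 + 2^5 + 2^6 + 2^8 + 2^11 + 2^12 + 2^15 + 2^17 + 2^18 + 2^19
= 4 + 32 + 64 + 256 + 2048 + 4096 + 32768 + 131072 + 262144 + 524288
= 956772



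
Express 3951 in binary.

Using repeated division by 2:
3951 ÷ 2 = 1975 remainder 1
1975 ÷ 2 = 987 remainder 1
987 ÷ 2 = 493 remainder 1
493 ÷ 2 = 246 remainder 1
246 ÷ 2 = 123 remainder 0
123 ÷ 2 = 61 remainder 1
61 ÷ 2 = 30 remainder 1
30 ÷ 2 = 15 remainder 0
15 ÷ 2 = 7 remainder 1
7 ÷ 2 = 3 remainder 1
3 ÷ 2 = 1 remainder 1
1 ÷ 2 = 0 remainder 1
Reading remainders bottom to top: 111101101111



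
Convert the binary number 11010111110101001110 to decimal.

Sum of powers of 2 for each 1-bit:
2^1 + 2^2 + 2^3 + 2^6 + 2^8 + 2^10 + 2^11 + 2^12 + 2^13 + 2^14 + 2^16 + 2^18 + 2^19
= 2 + 4 + 8 + 64 + 256 + 1024 + 2048 + 4096 + 8192 + 16384 + 65536 + 262144 + 524288
= 884046



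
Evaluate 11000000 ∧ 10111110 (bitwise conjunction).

AND: 1 only when both bits are 1
  11000000
& 10111110
----------
  10000000
Decimal: 192 & 190 = 128



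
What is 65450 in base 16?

Using repeated division by 16 (digits 10–15 are A–F):
65450 ÷ 16 = 4090 remainder 10 (A)
4090 ÷ 16 = 255 remainder 10 (A)
255 ÷ 16 = 15 remainder 15 (F)
15 ÷ 16 = 0 remainder 15 (F)
Reading remainders bottom to top: FFAA



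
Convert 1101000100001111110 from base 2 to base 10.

Sum of powers of 2 for each 1-bit:
2^1 + 2^2 + 2^3 + 2^4 + 2^5 + 2^6 + 2^11 + 2^15 + 2^17 + 2^18
= 2 + 4 + 8 + 16 + 32 + 64 + 2048 + 32768 + 131072 + 262144
= 428158



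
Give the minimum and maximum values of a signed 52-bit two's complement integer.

For 52-bit two's complement:
Minimum: -2^51 = -2251799813685248
Maximum: 2^51 - 1 = 2251799813685247



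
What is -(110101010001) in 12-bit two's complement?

Original (sign bit 1, negative): 110101010001
Step 1 - Invert all bits: 001010101110
Step 2 - Add 1: 001010101111
Verification: 110101010001 + 001010101111 = 1000000000000; discarding the end carry (carry out of the top bit) leaves the 12-bit value 000000000000, as required for x + (-x)



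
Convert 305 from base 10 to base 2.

Using repeated division by 2:
305 ÷ 2 = 152 remainder 1
152 ÷ 2 = 76 remainder 0
76 ÷ 2 = 38 remainder 0
38 ÷ 2 = 19 remainder 0
19 ÷ 2 = 9 remainder 1
9 ÷ 2 = 4 remainder 1
4 ÷ 2 = 2 remainder 0
2 ÷ 2 = 1 remainder 0
1 ÷ 2 = 0 remainder 1
Reading remainders bottom to top: 100110001



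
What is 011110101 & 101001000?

AND: 1 only when both bits are 1
  011110101
& 101001000
-----------
  001000000
Decimal: 245 & 328 = 64



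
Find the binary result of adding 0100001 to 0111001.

Add column by column from the right: bit + bit + carry-in; write the sum mod 2, carry 1 when the sum is 2 or 3.
carry:  1000010
        0100001
+       0111001
---------------
       01011010
(the carry out of the leftmost column, 0, becomes the leading bit)
Decimal check:
  0100001 = 32 + 1 = 33
  0111001 = 32 + 16 + 8 + 1 = 57
  33 + 57 = 90, and 01011010 = 64 + 16 + 8 + 2 = 90 ✓



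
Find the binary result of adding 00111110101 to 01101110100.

Add column by column from the right: bit + bit + carry-in; write the sum mod 2, carry 1 when the sum is 2 or 3.
carry:  11111101000
        00111110101
+       01101110100
-------------------
       010101101001
(the carry out of the leftmost column, 0, becomes the leading bit)
Decimal check:
  00111110101 = 256 + 128 + 64 + 32 + 16 + 4 + 1 = 501
  01101110100 = 512 + 256 + 64 + 32 + 16 + 4 = 884
  501 + 884 = 1385, and 010101101001 = 1024 + 256 + 64 + 32 + 8 + 1 = 1385 ✓



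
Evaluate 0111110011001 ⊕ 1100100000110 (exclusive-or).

XOR: 1 when bits differ
  0111110011001
^ 1100100000110
---------------
  1011010011111
Decimal: 3993 ^ 6406 = 5791



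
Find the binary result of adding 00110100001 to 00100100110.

Add column by column from the right: bit + bit + carry-in; write the sum mod 2, carry 1 when the sum is 2 or 3.
carry:  01001000000
        00110100001
+       00100100110
-------------------
       001011000111
(the carry out of the leftmost column, 0, becomes the leading bit)
Decimal check:
  00110100001 = 256 + 128 + 32 + 1 = 417
  00100100110 = 256 + 32 + 4 + 2 = 294
  417 + 294 = 711, and 001011000111 = 512 + 128 + 64 + 4 + 2 + 1 = 711 ✓



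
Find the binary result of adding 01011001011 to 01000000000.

Add column by column from the right: bit + bit + carry-in; write the sum mod 2, carry 1 when the sum is 2 or 3.
carry:  10000000000
        01011001011
+       01000000000
-------------------
       010011001011
(the carry out of the leftmost column, 0, becomes the leading bit)
Decimal check:
  01011001011 = 512 + 128 + 64 + 8 + 2 + 1 = 715
  01000000000 = 512
  715 + 512 = 1227, and 010011001011 = 1024 + 128 + 64 + 8 + 2 + 1 = 1227 ✓



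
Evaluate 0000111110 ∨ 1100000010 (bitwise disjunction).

OR: 1 when either bit is 1
  0000111110
| 1100000010
------------
  1100111110
Decimal: 62 | 770 = 830



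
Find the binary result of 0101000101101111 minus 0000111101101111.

Method 1 - Direct subtraction (column by column from the right: bit − bit − borrow-in; if negative, add 2 and borrow 1 from the next column):
borrow: 0001110000000000
        0101000101101111
-       0000111101101111
------------------------
        0100001000000000

Method 2 - Add two's complement:
Two's complement of 0000111101101111: invert → 1111000010010000, add 1 → 1111000010010001
  0101000101101111
+ 1111000010010001
------------------
 10100001000000000  (end carry out of the top bit = 1)
Discarding the end carry: 0100001000000000
Decimal check:
  0101000101101111 = 16384 + 4096 + 256 + 64 + 32 + 8 + 4 + 2 + 1 = 20847
  0000111101101111 = 2048 + 1024 + 512 + 256 + 64 + 32 + 8 + 4 + 2 + 1 = 3951
  20847 - 3951 = 16896, and 0100001000000000 = 16384 + 512 = 16896 ✓



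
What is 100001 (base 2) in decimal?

Sum of powers of 2 for each 1-bit:
2^0 + 2^5
= 1 + 32
= 33



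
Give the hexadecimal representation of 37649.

Using repeated division by 16 (digits 10–15 are A–F):
37649 ÷ 16 = 2353 remainder 1
2353 ÷ 16 = 147 remainder 1
147 ÷ 16 = 9 remainder 3
9 ÷ 16 = 0 remainder 9
Reading remainders bottom to top: 9311



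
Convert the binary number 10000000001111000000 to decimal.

Sum of powers of 2 for each 1-bit:
2^6 + 2^7 + 2^8 + 2^9 + 2^19
= 64 + 128 + 256 + 512 + 524288
= 525248



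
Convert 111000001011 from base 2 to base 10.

Sum of powers of 2 for each 1-bit:
2^0 + 2^1 + 2^3 + 2^9 + 2^10 + 2^11
= 1 + 2 + 8 + 512 + 1024 + 2048
= 3595



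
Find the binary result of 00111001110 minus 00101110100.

Method 1 - Direct subtraction (column by column from the right: bit − bit − borrow-in; if negative, add 2 and borrow 1 from the next column):
borrow: 00011100000
        00111001110
-       00101110100
-------------------
        00001011010

Method 2 - Add two's complement:
Two's complement of 00101110100: invert → 11010001011, add 1 → 11010001100
  00111001110
+ 11010001100
-------------
 100001011010  (end carry out of the top bit = 1)
Discarding the end carry: 00001011010
Decimal check:
  00111001110 = 256 + 128 + 64 + 8 + 4 + 2 = 462
  00101110100 = 256 + 64 + 32 + 16 + 4 = 372
  462 - 372 = 90, and 00001011010 = 64 + 16 + 8 + 2 = 90 ✓

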